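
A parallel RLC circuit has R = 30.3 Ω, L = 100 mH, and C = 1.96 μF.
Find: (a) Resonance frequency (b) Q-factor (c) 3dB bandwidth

Step 1 — Resonance: ω₀ = 1/√(LC) = 1/√(0.1·1.96e-06) = 2259 rad/s.
Step 2 — f₀ = ω₀/(2π) = 359.5 Hz.
Step 3 — Parallel Q: Q = R/(ω₀L) = 30.3/(2259·0.1) = 0.1341.
Step 4 — Bandwidth: Δω = ω₀/Q = 1.684e+04 rad/s; BW = Δω/(2π) = 2680 Hz.

(a) f₀ = 359.5 Hz  (b) Q = 0.1341  (c) BW = 2680 Hz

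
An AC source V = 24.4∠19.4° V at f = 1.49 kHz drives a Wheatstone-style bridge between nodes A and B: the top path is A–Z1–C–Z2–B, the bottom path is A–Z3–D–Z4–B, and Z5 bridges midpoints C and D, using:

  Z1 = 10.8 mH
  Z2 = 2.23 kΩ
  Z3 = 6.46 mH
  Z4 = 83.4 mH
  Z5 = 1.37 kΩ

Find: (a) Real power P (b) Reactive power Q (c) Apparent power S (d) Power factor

Step 1 — Angular frequency: ω = 2π·f = 2π·1490 = 9362 rad/s.
Step 2 — Component impedances:
  Z1: Z = jωL = j·9362·0.0108 = 0 + j101.1 Ω
  Z2: Z = R = 2230 Ω
  Z3: Z = jωL = j·9362·0.00646 = 0 + j60.48 Ω
  Z4: Z = jωL = j·9362·0.0834 = 0 + j780.8 Ω
  Z5: Z = R = 1370 Ω
Step 3 — Bridge requires nodal analysis (the Z5 bridge couples midpoints C and D, so the two paths cannot be reduced to a simple series/parallel combination). Setting node B to ground and injecting 1 A at node A, the 3-node admittance system at A, C, D solves to V_A = Z_AB = 268.1 + j724.7 Ω = 772.7∠69.7° Ω.
Step 4 — Source phasor: V = 24.4∠19.4° V = 23.01 + j8.105 V.
Step 5 — Current: I = V / Z = 0.02017 - j0.02429 A = 0.03158∠-50.3° A.
Step 6 — Complex power: S = V·I* = 0.2673 + j0.7226 VA.
Step 7 — Real power: P = Re(S) = 0.2673 W.
Step 8 — Reactive power: Q = Im(S) = 0.7226 VAR.
Step 9 — Apparent power: |S| = 0.7705 VA.
Step 10 — Power factor: PF = P/|S| = 0.347 (lagging).

(a) P = 0.2673 W  (b) Q = 0.7226 VAR  (c) S = 0.7705 VA  (d) PF = 0.347 (lagging)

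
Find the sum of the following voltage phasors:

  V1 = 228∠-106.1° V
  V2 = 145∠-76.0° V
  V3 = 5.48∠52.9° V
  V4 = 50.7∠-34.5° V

Step 1 — Convert each phasor to rectangular form:
  V1 = 228·(cos(-106.1°) + j·sin(-106.1°)) = -63.23 - j219.1 V
  V2 = 145·(cos(-76.0°) + j·sin(-76.0°)) = 35.08 - j140.7 V
  V3 = 5.48·(cos(52.9°) + j·sin(52.9°)) = 3.306 + j4.371 V
  V4 = 50.7·(cos(-34.5°) + j·sin(-34.5°)) = 41.78 - j28.72 V
Step 2 — Sum components: V_total = 16.94 - j384.1 V.
Step 3 — Convert to polar: |V_total| = 384.5 V, ∠V_total = -87.5°.

V_total = 384.5∠-87.5° V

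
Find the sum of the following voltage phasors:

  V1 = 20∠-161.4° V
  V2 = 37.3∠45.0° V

Step 1 — Convert each phasor to rectangular form:
  V1 = 20·(cos(-161.4°) + j·sin(-161.4°)) = -18.96 - j6.379 V
  V2 = 37.3·(cos(45.0°) + j·sin(45.0°)) = 26.38 + j26.38 V
Step 2 — Sum components: V_total = 7.42 + j20 V.
Step 3 — Convert to polar: |V_total| = 21.33 V, ∠V_total = 69.6°.

V_total = 21.33∠69.6° V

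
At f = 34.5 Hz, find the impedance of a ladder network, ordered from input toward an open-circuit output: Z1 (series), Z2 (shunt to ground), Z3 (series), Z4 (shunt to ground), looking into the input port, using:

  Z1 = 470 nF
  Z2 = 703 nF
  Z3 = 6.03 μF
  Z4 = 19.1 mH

Step 1 — Angular frequency: ω = 2π·f = 2π·34.5 = 216.8 rad/s.
Step 2 — Component impedances:
  Z1: Z = 1/(jωC) = -j/(ω·C) = 0 - j9815 Ω
  Z2: Z = 1/(jωC) = -j/(ω·C) = 0 - j6562 Ω
  Z3: Z = 1/(jωC) = -j/(ω·C) = 0 - j765 Ω
  Z4: Z = jωL = j·216.8·0.0191 = 0 + j4.14 Ω
Step 3 — Ladder network (open output): work backward from the far end, alternating series and parallel combinations. Z_in = 0 - j1.05e+04 Ω = 1.05e+04∠-90.0° Ω.

Z = 0 - j1.05e+04 Ω = 1.05e+04∠-90.0° Ω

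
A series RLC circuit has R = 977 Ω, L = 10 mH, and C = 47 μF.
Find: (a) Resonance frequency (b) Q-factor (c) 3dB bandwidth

Step 1 — Resonance: ω₀ = 1/√(LC) = 1/√(0.01·4.7e-05) = 1459 rad/s.
Step 2 — f₀ = ω₀/(2π) = 232.2 Hz.
Step 3 — Series Q: Q = ω₀L/R = 1459·0.01/977 = 0.01493.
Step 4 — Bandwidth: Δω = ω₀/Q = 9.77e+04 rad/s; BW = Δω/(2π) = 1.555e+04 Hz.

(a) f₀ = 232.2 Hz  (b) Q = 0.01493  (c) BW = 1.555e+04 Hz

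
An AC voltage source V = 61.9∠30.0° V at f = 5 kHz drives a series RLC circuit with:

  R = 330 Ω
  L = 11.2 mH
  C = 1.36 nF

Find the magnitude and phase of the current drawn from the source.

Step 1 — Angular frequency: ω = 2π·f = 2π·5000 = 3.142e+04 rad/s.
Step 2 — Component impedances:
  R: Z = R = 330 Ω
  L: Z = jωL = j·3.142e+04·0.0112 = 0 + j351.9 Ω
  C: Z = 1/(jωC) = -j/(ω·C) = 0 - j2.341e+04 Ω
Step 3 — Series combination: Z_total = R + L + C = 330 - j2.305e+04 Ω = 2.306e+04∠-89.2° Ω.
Step 4 — Source phasor: V = 61.9∠30.0° V = 53.61 + j30.95 V.
Step 5 — Ohm's law: I = V / Z_total = (53.61 + j30.95) / (330 - j2.305e+04) = -0.001309 + j0.002344 A.
Step 6 — Convert to polar: |I| = 0.002685 A, ∠I = 119.2°.

I = 0.002685∠119.2° A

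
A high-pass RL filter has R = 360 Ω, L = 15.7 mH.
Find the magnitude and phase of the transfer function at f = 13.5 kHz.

Step 1 — Angular frequency: ω = 2π·1.35e+04 = 8.482e+04 rad/s.
Step 2 — Transfer function: H(jω) = jωL/(R + jωL).
Step 3 — Numerator jωL = j·1332; denominator R + jωL = 360 + j1332.
Step 4 — H = 0.9319 + j0.2519.
Step 5 — Magnitude: |H| = 0.9653 (-0.3 dB); phase: φ = 15.1°.

|H| = 0.9653 (-0.3 dB), φ = 15.1°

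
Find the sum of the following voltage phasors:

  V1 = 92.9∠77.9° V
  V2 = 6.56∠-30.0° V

Step 1 — Convert each phasor to rectangular form:
  V1 = 92.9·(cos(77.9°) + j·sin(77.9°)) = 19.47 + j90.84 V
  V2 = 6.56·(cos(-30.0°) + j·sin(-30.0°)) = 5.681 - j3.28 V
Step 2 — Sum components: V_total = 25.15 + j87.56 V.
Step 3 — Convert to polar: |V_total| = 91.1 V, ∠V_total = 74.0°.

V_total = 91.1∠74.0° V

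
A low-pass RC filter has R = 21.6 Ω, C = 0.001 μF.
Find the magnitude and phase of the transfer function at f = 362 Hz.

Step 1 — Angular frequency: ω = 2π·362 = 2275 rad/s.
Step 2 — Transfer function: H(jω) = 1/(1 + jωRC).
Step 3 — Denominator: 1 + jωRC = 1 + j·2275·21.6·1e-09 = 1 + j4.913e-05.
Step 4 — H = 1 - j4.913e-05.
Step 5 — Magnitude: |H| = 1 (-0.0 dB); phase: φ = -0.0°.

|H| = 1 (-0.0 dB), φ = -0.0°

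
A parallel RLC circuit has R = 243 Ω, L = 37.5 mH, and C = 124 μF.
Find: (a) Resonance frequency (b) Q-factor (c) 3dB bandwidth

Step 1 — Resonance: ω₀ = 1/√(LC) = 1/√(0.0375·0.000124) = 463.7 rad/s.
Step 2 — f₀ = ω₀/(2π) = 73.81 Hz.
Step 3 — Parallel Q: Q = R/(ω₀L) = 243/(463.7·0.0375) = 13.97.
Step 4 — Bandwidth: Δω = ω₀/Q = 33.19 rad/s; BW = Δω/(2π) = 5.282 Hz.

(a) f₀ = 73.81 Hz  (b) Q = 13.97  (c) BW = 5.282 Hz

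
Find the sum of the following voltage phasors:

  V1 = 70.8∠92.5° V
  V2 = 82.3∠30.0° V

Step 1 — Convert each phasor to rectangular form:
  V1 = 70.8·(cos(92.5°) + j·sin(92.5°)) = -3.088 + j70.73 V
  V2 = 82.3·(cos(30.0°) + j·sin(30.0°)) = 71.27 + j41.15 V
Step 2 — Sum components: V_total = 68.19 + j111.9 V.
Step 3 — Convert to polar: |V_total| = 131 V, ∠V_total = 58.6°.

V_total = 131∠58.6° V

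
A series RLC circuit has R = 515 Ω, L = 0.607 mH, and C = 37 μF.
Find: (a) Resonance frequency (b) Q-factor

Step 1 — Resonance condition Im(Z)=0 gives ω₀ = 1/√(LC).
Step 2 — ω₀ = 1/√(0.000607·3.7e-05) = 6673 rad/s.
Step 3 — f₀ = ω₀/(2π) = 1062 Hz.
Step 4 — Series Q: Q = ω₀L/R = 6673·0.000607/515 = 0.007865.

(a) f₀ = 1062 Hz  (b) Q = 0.007865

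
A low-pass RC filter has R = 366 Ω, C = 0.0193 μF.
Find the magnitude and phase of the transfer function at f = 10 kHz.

Step 1 — Angular frequency: ω = 2π·1e+04 = 6.283e+04 rad/s.
Step 2 — Transfer function: H(jω) = 1/(1 + jωRC).
Step 3 — Denominator: 1 + jωRC = 1 + j·6.283e+04·366·1.93e-08 = 1 + j0.4438.
Step 4 — H = 0.8354 - j0.3708.
Step 5 — Magnitude: |H| = 0.914 (-0.8 dB); phase: φ = -23.9°.

|H| = 0.914 (-0.8 dB), φ = -23.9°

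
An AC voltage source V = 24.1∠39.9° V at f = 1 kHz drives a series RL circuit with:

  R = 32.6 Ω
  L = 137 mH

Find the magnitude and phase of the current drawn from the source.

Step 1 — Angular frequency: ω = 2π·f = 2π·1000 = 6283 rad/s.
Step 2 — Component impedances:
  R: Z = R = 32.6 Ω
  L: Z = jωL = j·6283·0.137 = 0 + j860.8 Ω
Step 3 — Series combination: Z_total = R + L = 32.6 + j860.8 Ω = 861.4∠87.8° Ω.
Step 4 — Source phasor: V = 24.1∠39.9° V = 18.49 + j15.46 V.
Step 5 — Ohm's law: I = V / Z_total = (18.49 + j15.46) / (32.6 + j860.8) = 0.01875 - j0.02077 A.
Step 6 — Convert to polar: |I| = 0.02798 A, ∠I = -47.9°.

I = 0.02798∠-47.9° A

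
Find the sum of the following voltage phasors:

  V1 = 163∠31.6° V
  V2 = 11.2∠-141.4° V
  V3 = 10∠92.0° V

Step 1 — Convert each phasor to rectangular form:
  V1 = 163·(cos(31.6°) + j·sin(31.6°)) = 138.8 + j85.41 V
  V2 = 11.2·(cos(-141.4°) + j·sin(-141.4°)) = -8.753 - j6.987 V
  V3 = 10·(cos(92.0°) + j·sin(92.0°)) = -0.349 + j9.994 V
Step 2 — Sum components: V_total = 129.7 + j88.42 V.
Step 3 — Convert to polar: |V_total| = 157 V, ∠V_total = 34.3°.

V_total = 157∠34.3° V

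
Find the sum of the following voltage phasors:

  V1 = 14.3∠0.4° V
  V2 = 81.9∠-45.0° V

Step 1 — Convert each phasor to rectangular form:
  V1 = 14.3·(cos(0.4°) + j·sin(0.4°)) = 14.3 + j0.09983 V
  V2 = 81.9·(cos(-45.0°) + j·sin(-45.0°)) = 57.91 - j57.91 V
Step 2 — Sum components: V_total = 72.21 - j57.81 V.
Step 3 — Convert to polar: |V_total| = 92.5 V, ∠V_total = -38.7°.

V_total = 92.5∠-38.7° V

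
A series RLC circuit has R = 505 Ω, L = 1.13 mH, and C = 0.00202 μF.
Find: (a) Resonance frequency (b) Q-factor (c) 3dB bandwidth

Step 1 — Resonance condition Im(Z)=0 gives ω₀ = 1/√(LC).
Step 2 — ω₀ = 1/√(0.00113·2.02e-09) = 6.619e+05 rad/s.
Step 3 — f₀ = ω₀/(2π) = 1.053e+05 Hz.
Step 4 — Series Q: Q = ω₀L/R = 6.619e+05·0.00113/505 = 1.481.
Step 5 — 3dB bandwidth: Δω = ω₀/Q = 4.469e+05 rad/s; BW = Δω/(2π) = 7.113e+04 Hz.

(a) f₀ = 1.053e+05 Hz  (b) Q = 1.481  (c) BW = 7.113e+04 Hz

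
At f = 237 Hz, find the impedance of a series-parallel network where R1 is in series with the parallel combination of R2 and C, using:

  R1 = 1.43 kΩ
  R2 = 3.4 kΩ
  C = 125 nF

Step 1 — Angular frequency: ω = 2π·f = 2π·237 = 1489 rad/s.
Step 2 — Component impedances:
  R1: Z = R = 1430 Ω
  R2: Z = R = 3400 Ω
  C: Z = 1/(jωC) = -j/(ω·C) = 0 - j5372 Ω
Step 3 — Parallel branch: R2 || C = 1/(1/R2 + 1/C) = 2428 - j1536 Ω.
Step 4 — Series with R1: Z_total = R1 + (R2 || C) = 3858 - j1536 Ω = 4152∠-21.7° Ω.

Z = 3858 - j1536 Ω = 4152∠-21.7° Ω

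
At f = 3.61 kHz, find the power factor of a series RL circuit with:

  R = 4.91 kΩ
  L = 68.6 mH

Step 1 — Angular frequency: ω = 2π·f = 2π·3610 = 2.268e+04 rad/s.
Step 2 — Component impedances:
  R: Z = R = 4910 Ω
  L: Z = jωL = j·2.268e+04·0.0686 = 0 + j1556 Ω
Step 3 — Series combination: Z_total = R + L = 4910 + j1556 Ω = 5151∠17.6° Ω.
Step 4 — Power factor: PF = cos(φ) = Re(Z)/|Z| = 4910/5150.7 = 0.9533.
Step 5 — Type: Im(Z) = 1556 ⇒ lagging (phase φ = 17.6°).

PF = 0.9533 (lagging, φ = 17.6°)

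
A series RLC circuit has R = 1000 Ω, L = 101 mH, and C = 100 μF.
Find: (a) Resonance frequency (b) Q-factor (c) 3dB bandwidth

Step 1 — Resonance: ω₀ = 1/√(LC) = 1/√(0.101·0.0001) = 314.7 rad/s.
Step 2 — f₀ = ω₀/(2π) = 50.08 Hz.
Step 3 — Series Q: Q = ω₀L/R = 314.7·0.101/1000 = 0.03178.
Step 4 — Bandwidth: Δω = ω₀/Q = 9901 rad/s; BW = Δω/(2π) = 1576 Hz.

(a) f₀ = 50.08 Hz  (b) Q = 0.03178  (c) BW = 1576 Hz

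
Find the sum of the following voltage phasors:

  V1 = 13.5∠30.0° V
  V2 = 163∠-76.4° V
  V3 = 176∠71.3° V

Step 1 — Convert each phasor to rectangular form:
  V1 = 13.5·(cos(30.0°) + j·sin(30.0°)) = 11.69 + j6.75 V
  V2 = 163·(cos(-76.4°) + j·sin(-76.4°)) = 38.33 - j158.4 V
  V3 = 176·(cos(71.3°) + j·sin(71.3°)) = 56.43 + j166.7 V
Step 2 — Sum components: V_total = 106.4 + j15.03 V.
Step 3 — Convert to polar: |V_total| = 107.5 V, ∠V_total = 8.0°.

V_total = 107.5∠8.0° V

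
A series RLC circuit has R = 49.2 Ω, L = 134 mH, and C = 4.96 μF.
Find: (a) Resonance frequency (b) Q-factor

Step 1 — Resonance condition Im(Z)=0 gives ω₀ = 1/√(LC).
Step 2 — ω₀ = 1/√(0.134·4.96e-06) = 1227 rad/s.
Step 3 — f₀ = ω₀/(2π) = 195.2 Hz.
Step 4 — Series Q: Q = ω₀L/R = 1227·0.134/49.2 = 3.341.

(a) f₀ = 195.2 Hz  (b) Q = 3.341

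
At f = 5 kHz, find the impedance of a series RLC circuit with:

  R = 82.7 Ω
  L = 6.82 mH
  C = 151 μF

Step 1 — Angular frequency: ω = 2π·f = 2π·5000 = 3.142e+04 rad/s.
Step 2 — Component impedances:
  R: Z = R = 82.7 Ω
  L: Z = jωL = j·3.142e+04·0.00682 = 0 + j214.3 Ω
  C: Z = 1/(jωC) = -j/(ω·C) = 0 - j0.2108 Ω
Step 3 — Series combination: Z_total = R + L + C = 82.7 + j214 Ω = 229.5∠68.9° Ω.

Z = 82.7 + j214 Ω = 229.5∠68.9° Ω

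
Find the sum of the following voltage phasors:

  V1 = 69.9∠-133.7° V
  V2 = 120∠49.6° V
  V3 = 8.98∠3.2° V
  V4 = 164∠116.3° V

Step 1 — Convert each phasor to rectangular form:
  V1 = 69.9·(cos(-133.7°) + j·sin(-133.7°)) = -48.29 - j50.54 V
  V2 = 120·(cos(49.6°) + j·sin(49.6°)) = 77.77 + j91.38 V
  V3 = 8.98·(cos(3.2°) + j·sin(3.2°)) = 8.966 + j0.5013 V
  V4 = 164·(cos(116.3°) + j·sin(116.3°)) = -72.66 + j147 V
Step 2 — Sum components: V_total = -34.22 + j188.4 V.
Step 3 — Convert to polar: |V_total| = 191.5 V, ∠V_total = 100.3°.

V_total = 191.5∠100.3° V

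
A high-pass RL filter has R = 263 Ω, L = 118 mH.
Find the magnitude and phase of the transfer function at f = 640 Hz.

Step 1 — Angular frequency: ω = 2π·640 = 4021 rad/s.
Step 2 — Transfer function: H(jω) = jωL/(R + jωL).
Step 3 — Numerator jωL = j·474.5; denominator R + jωL = 263 + j474.5.
Step 4 — H = 0.765 + j0.424.
Step 5 — Magnitude: |H| = 0.8746 (-1.2 dB); phase: φ = 29.0°.

|H| = 0.8746 (-1.2 dB), φ = 29.0°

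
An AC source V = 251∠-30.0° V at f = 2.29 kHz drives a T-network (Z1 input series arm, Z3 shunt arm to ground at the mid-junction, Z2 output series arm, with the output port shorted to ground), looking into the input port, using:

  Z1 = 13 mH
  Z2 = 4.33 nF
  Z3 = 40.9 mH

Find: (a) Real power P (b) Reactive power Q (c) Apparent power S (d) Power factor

Step 1 — Angular frequency: ω = 2π·f = 2π·2290 = 1.439e+04 rad/s.
Step 2 — Component impedances:
  Z1: Z = jωL = j·1.439e+04·0.013 = 0 + j187.1 Ω
  Z2: Z = 1/(jωC) = -j/(ω·C) = 0 - j1.605e+04 Ω
  Z3: Z = jωL = j·1.439e+04·0.0409 = 0 + j588.5 Ω
Step 3 — With the output port shorted to ground, the output series arm Z2 runs from the junction to ground; the shunt arm Z3 also runs from the junction to ground. They appear in parallel: Z3 || Z2 = 0 + j610.9 Ω.
Step 4 — Series with input arm Z1: Z_in = Z1 + (Z3 || Z2) = 0 + j797.9 Ω = 797.9∠90.0° Ω.
Step 5 — Source phasor: V = 251∠-30.0° V = 217.4 - j125.5 V.
Step 6 — Current: I = V / Z = -0.1573 - j0.2724 A = 0.3146∠-120.0° A.
Step 7 — Complex power: S = V·I* = 0 + j78.95 VA.
Step 8 — Real power: P = Re(S) = 0 W.
Step 9 — Reactive power: Q = Im(S) = 78.95 VAR.
Step 10 — Apparent power: |S| = 78.95 VA.
Step 11 — Power factor: PF = P/|S| = 0 (lagging).

(a) P = 0 W  (b) Q = 78.95 VAR  (c) S = 78.95 VA  (d) PF = 0 (lagging)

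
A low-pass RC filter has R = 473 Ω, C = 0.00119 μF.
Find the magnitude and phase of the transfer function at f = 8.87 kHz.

Step 1 — Angular frequency: ω = 2π·8870 = 5.573e+04 rad/s.
Step 2 — Transfer function: H(jω) = 1/(1 + jωRC).
Step 3 — Denominator: 1 + jωRC = 1 + j·5.573e+04·473·1.19e-09 = 1 + j0.03137.
Step 4 — H = 0.999 - j0.03134.
Step 5 — Magnitude: |H| = 0.9995 (-0.0 dB); phase: φ = -1.8°.

|H| = 0.9995 (-0.0 dB), φ = -1.8°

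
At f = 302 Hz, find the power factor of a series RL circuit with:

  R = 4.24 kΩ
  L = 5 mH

Step 1 — Angular frequency: ω = 2π·f = 2π·302 = 1898 rad/s.
Step 2 — Component impedances:
  R: Z = R = 4240 Ω
  L: Z = jωL = j·1898·0.005 = 0 + j9.488 Ω
Step 3 — Series combination: Z_total = R + L = 4240 + j9.488 Ω = 4240∠0.1° Ω.
Step 4 — Power factor: PF = cos(φ) = Re(Z)/|Z| = 4240/4240 = 1.
Step 5 — Type: Im(Z) = 9.488 ⇒ lagging (phase φ = 0.1°).

PF = 1 (lagging, φ = 0.1°)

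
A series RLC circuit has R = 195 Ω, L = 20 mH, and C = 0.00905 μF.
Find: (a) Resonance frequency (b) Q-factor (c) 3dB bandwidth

Step 1 — Resonance condition Im(Z)=0 gives ω₀ = 1/√(LC).
Step 2 — ω₀ = 1/√(0.02·9.05e-09) = 7.433e+04 rad/s.
Step 3 — f₀ = ω₀/(2π) = 1.183e+04 Hz.
Step 4 — Series Q: Q = ω₀L/R = 7.433e+04·0.02/195 = 7.624.
Step 5 — 3dB bandwidth: Δω = ω₀/Q = 9750 rad/s; BW = Δω/(2π) = 1552 Hz.

(a) f₀ = 1.183e+04 Hz  (b) Q = 7.624  (c) BW = 1552 Hz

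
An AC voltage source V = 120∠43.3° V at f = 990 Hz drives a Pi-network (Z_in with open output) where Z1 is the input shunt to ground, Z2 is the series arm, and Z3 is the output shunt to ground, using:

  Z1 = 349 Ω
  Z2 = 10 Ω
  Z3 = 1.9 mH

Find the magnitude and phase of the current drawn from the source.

Step 1 — Angular frequency: ω = 2π·f = 2π·990 = 6220 rad/s.
Step 2 — Component impedances:
  Z1: Z = R = 349 Ω
  Z2: Z = R = 10 Ω
  Z3: Z = jωL = j·6220·0.0019 = 0 + j11.82 Ω
Step 3 — With open output, the series arm Z2 and the output shunt Z3 appear in series to ground: Z2 + Z3 = 10 + j11.82 Ω.
Step 4 — Parallel with input shunt Z1: Z_in = Z1 || (Z2 + Z3) = 10.09 + j11.16 Ω = 15.04∠47.9° Ω.
Step 5 — Source phasor: V = 120∠43.3° V = 87.33 + j82.3 V.
Step 6 — Ohm's law: I = V / Z_total = (87.33 + j82.3) / (10.09 + j11.16) = 7.952 - j0.6369 A.
Step 7 — Convert to polar: |I| = 7.978 A, ∠I = -4.6°.

I = 7.978∠-4.6° A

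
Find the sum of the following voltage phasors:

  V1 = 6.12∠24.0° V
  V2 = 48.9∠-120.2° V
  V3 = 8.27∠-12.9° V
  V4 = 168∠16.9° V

Step 1 — Convert each phasor to rectangular form:
  V1 = 6.12·(cos(24.0°) + j·sin(24.0°)) = 5.591 + j2.489 V
  V2 = 48.9·(cos(-120.2°) + j·sin(-120.2°)) = -24.6 - j42.26 V
  V3 = 8.27·(cos(-12.9°) + j·sin(-12.9°)) = 8.061 - j1.846 V
  V4 = 168·(cos(16.9°) + j·sin(16.9°)) = 160.7 + j48.84 V
Step 2 — Sum components: V_total = 149.8 + j7.218 V.
Step 3 — Convert to polar: |V_total| = 150 V, ∠V_total = 2.8°.

V_total = 150∠2.8° V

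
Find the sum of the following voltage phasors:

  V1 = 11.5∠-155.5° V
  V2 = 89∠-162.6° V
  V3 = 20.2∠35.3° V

Step 1 — Convert each phasor to rectangular form:
  V1 = 11.5·(cos(-155.5°) + j·sin(-155.5°)) = -10.46 - j4.769 V
  V2 = 89·(cos(-162.6°) + j·sin(-162.6°)) = -84.93 - j26.61 V
  V3 = 20.2·(cos(35.3°) + j·sin(35.3°)) = 16.49 + j11.67 V
Step 2 — Sum components: V_total = -78.91 - j19.71 V.
Step 3 — Convert to polar: |V_total| = 81.33 V, ∠V_total = -166.0°.

V_total = 81.33∠-166.0° V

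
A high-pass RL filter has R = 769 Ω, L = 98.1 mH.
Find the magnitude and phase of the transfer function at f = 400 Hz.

Step 1 — Angular frequency: ω = 2π·400 = 2513 rad/s.
Step 2 — Transfer function: H(jω) = jωL/(R + jωL).
Step 3 — Numerator jωL = j·246.6; denominator R + jωL = 769 + j246.6.
Step 4 — H = 0.09321 + j0.2907.
Step 5 — Magnitude: |H| = 0.3053 (-10.3 dB); phase: φ = 72.2°.

|H| = 0.3053 (-10.3 dB), φ = 72.2°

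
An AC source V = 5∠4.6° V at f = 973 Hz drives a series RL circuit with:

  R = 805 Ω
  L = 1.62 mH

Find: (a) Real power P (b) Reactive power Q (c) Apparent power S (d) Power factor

Step 1 — Angular frequency: ω = 2π·f = 2π·973 = 6114 rad/s.
Step 2 — Component impedances:
  R: Z = R = 805 Ω
  L: Z = jωL = j·6114·0.00162 = 0 + j9.904 Ω
Step 3 — Series combination: Z_total = R + L = 805 + j9.904 Ω = 805.1∠0.7° Ω.
Step 4 — Source phasor: V = 5∠4.6° V = 4.984 + j0.401 V.
Step 5 — Current: I = V / Z = 0.006196 + j0.0004219 A = 0.006211∠3.9° A.
Step 6 — Complex power: S = V·I* = 0.03105 + j0.000382 VA.
Step 7 — Real power: P = Re(S) = 0.03105 W.
Step 8 — Reactive power: Q = Im(S) = 0.000382 VAR.
Step 9 — Apparent power: |S| = 0.03105 VA.
Step 10 — Power factor: PF = P/|S| = 0.9999 (lagging).

(a) P = 0.03105 W  (b) Q = 0.000382 VAR  (c) S = 0.03105 VA  (d) PF = 0.9999 (lagging)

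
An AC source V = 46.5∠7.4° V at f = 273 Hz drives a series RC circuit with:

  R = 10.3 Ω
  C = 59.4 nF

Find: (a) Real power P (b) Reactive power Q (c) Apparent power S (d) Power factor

Step 1 — Angular frequency: ω = 2π·f = 2π·273 = 1715 rad/s.
Step 2 — Component impedances:
  R: Z = R = 10.3 Ω
  C: Z = 1/(jωC) = -j/(ω·C) = 0 - j9815 Ω
Step 3 — Series combination: Z_total = R + C = 10.3 - j9815 Ω = 9815∠-89.9° Ω.
Step 4 — Source phasor: V = 46.5∠7.4° V = 46.11 + j5.989 V.
Step 5 — Current: I = V / Z = -0.0006053 + j0.004699 A = 0.004738∠97.3° A.
Step 6 — Complex power: S = V·I* = 0.0002312 - j0.2203 VA.
Step 7 — Real power: P = Re(S) = 0.0002312 W.
Step 8 — Reactive power: Q = Im(S) = -0.2203 VAR.
Step 9 — Apparent power: |S| = 0.2203 VA.
Step 10 — Power factor: PF = P/|S| = 0.001049 (leading).

(a) P = 0.0002312 W  (b) Q = -0.2203 VAR  (c) S = 0.2203 VA  (d) PF = 0.001049 (leading)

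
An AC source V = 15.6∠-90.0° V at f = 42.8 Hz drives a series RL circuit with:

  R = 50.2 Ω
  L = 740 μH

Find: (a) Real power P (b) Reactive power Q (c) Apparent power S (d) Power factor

Step 1 — Angular frequency: ω = 2π·f = 2π·42.8 = 268.9 rad/s.
Step 2 — Component impedances:
  R: Z = R = 50.2 Ω
  L: Z = jωL = j·268.9·0.00074 = 0 + j0.199 Ω
Step 3 — Series combination: Z_total = R + L = 50.2 + j0.199 Ω = 50.2∠0.2° Ω.
Step 4 — Source phasor: V = 15.6∠-90.0° V = 0 - j15.6 V.
Step 5 — Current: I = V / Z = -0.001232 - j0.3108 A = 0.3108∠-90.2° A.
Step 6 — Complex power: S = V·I* = 4.848 + j0.01922 VA.
Step 7 — Real power: P = Re(S) = 4.848 W.
Step 8 — Reactive power: Q = Im(S) = 0.01922 VAR.
Step 9 — Apparent power: |S| = 4.848 VA.
Step 10 — Power factor: PF = P/|S| = 1 (lagging).

(a) P = 4.848 W  (b) Q = 0.01922 VAR  (c) S = 4.848 VA  (d) PF = 1 (lagging)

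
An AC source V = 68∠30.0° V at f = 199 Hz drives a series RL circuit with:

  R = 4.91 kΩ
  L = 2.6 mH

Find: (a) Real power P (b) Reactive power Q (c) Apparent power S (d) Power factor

Step 1 — Angular frequency: ω = 2π·f = 2π·199 = 1250 rad/s.
Step 2 — Component impedances:
  R: Z = R = 4910 Ω
  L: Z = jωL = j·1250·0.0026 = 0 + j3.251 Ω
Step 3 — Series combination: Z_total = R + L = 4910 + j3.251 Ω = 4910∠0.0° Ω.
Step 4 — Source phasor: V = 68∠30.0° V = 58.89 + j34 V.
Step 5 — Current: I = V / Z = 0.012 + j0.006917 A = 0.01385∠30.0° A.
Step 6 — Complex power: S = V·I* = 0.9418 + j0.0006235 VA.
Step 7 — Real power: P = Re(S) = 0.9418 W.
Step 8 — Reactive power: Q = Im(S) = 0.0006235 VAR.
Step 9 — Apparent power: |S| = 0.9418 VA.
Step 10 — Power factor: PF = P/|S| = 1 (lagging).

(a) P = 0.9418 W  (b) Q = 0.0006235 VAR  (c) S = 0.9418 VA  (d) PF = 1 (lagging)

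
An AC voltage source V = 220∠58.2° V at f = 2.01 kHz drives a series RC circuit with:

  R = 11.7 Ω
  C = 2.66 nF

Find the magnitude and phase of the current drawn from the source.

Step 1 — Angular frequency: ω = 2π·f = 2π·2010 = 1.263e+04 rad/s.
Step 2 — Component impedances:
  R: Z = R = 11.7 Ω
  C: Z = 1/(jωC) = -j/(ω·C) = 0 - j2.977e+04 Ω
Step 3 — Series combination: Z_total = R + C = 11.7 - j2.977e+04 Ω = 2.977e+04∠-90.0° Ω.
Step 4 — Source phasor: V = 220∠58.2° V = 115.9 + j187 V.
Step 5 — Ohm's law: I = V / Z_total = (115.9 + j187) / (11.7 - j2.977e+04) = -0.00628 + j0.003897 A.
Step 6 — Convert to polar: |I| = 0.007391 A, ∠I = 148.2°.

I = 0.007391∠148.2° A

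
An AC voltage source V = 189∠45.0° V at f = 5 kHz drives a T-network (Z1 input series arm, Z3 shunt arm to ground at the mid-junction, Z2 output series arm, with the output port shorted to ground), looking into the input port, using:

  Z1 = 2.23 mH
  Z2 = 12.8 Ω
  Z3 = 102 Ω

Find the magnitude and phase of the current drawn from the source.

Step 1 — Angular frequency: ω = 2π·f = 2π·5000 = 3.142e+04 rad/s.
Step 2 — Component impedances:
  Z1: Z = jωL = j·3.142e+04·0.00223 = 0 + j70.06 Ω
  Z2: Z = R = 12.8 Ω
  Z3: Z = R = 102 Ω
Step 3 — With the output port shorted to ground, the output series arm Z2 runs from the junction to ground; the shunt arm Z3 also runs from the junction to ground. They appear in parallel: Z3 || Z2 = 11.37 Ω.
Step 4 — Series with input arm Z1: Z_in = Z1 + (Z3 || Z2) = 11.37 + j70.06 Ω = 70.97∠80.8° Ω.
Step 5 — Source phasor: V = 189∠45.0° V = 133.6 + j133.6 V.
Step 6 — Ohm's law: I = V / Z_total = (133.6 + j133.6) / (11.37 + j70.06) = 2.16 - j1.557 A.
Step 7 — Convert to polar: |I| = 2.663 A, ∠I = -35.8°.

I = 2.663∠-35.8° A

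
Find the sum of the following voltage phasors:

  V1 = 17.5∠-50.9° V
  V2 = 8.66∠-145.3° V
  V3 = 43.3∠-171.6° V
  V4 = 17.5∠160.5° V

Step 1 — Convert each phasor to rectangular form:
  V1 = 17.5·(cos(-50.9°) + j·sin(-50.9°)) = 11.04 - j13.58 V
  V2 = 8.66·(cos(-145.3°) + j·sin(-145.3°)) = -7.12 - j4.93 V
  V3 = 43.3·(cos(-171.6°) + j·sin(-171.6°)) = -42.84 - j6.325 V
  V4 = 17.5·(cos(160.5°) + j·sin(160.5°)) = -16.5 + j5.842 V
Step 2 — Sum components: V_total = -55.41 - j18.99 V.
Step 3 — Convert to polar: |V_total| = 58.58 V, ∠V_total = -161.1°.

V_total = 58.58∠-161.1° V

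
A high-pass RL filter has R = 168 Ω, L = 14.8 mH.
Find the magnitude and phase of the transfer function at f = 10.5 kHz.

Step 1 — Angular frequency: ω = 2π·1.05e+04 = 6.597e+04 rad/s.
Step 2 — Transfer function: H(jω) = jωL/(R + jωL).
Step 3 — Numerator jωL = j·976.4; denominator R + jωL = 168 + j976.4.
Step 4 — H = 0.9712 + j0.1671.
Step 5 — Magnitude: |H| = 0.9855 (-0.1 dB); phase: φ = 9.8°.

|H| = 0.9855 (-0.1 dB), φ = 9.8°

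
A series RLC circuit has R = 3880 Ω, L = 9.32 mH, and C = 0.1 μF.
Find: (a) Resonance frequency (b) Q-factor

Step 1 — Resonance condition Im(Z)=0 gives ω₀ = 1/√(LC).
Step 2 — ω₀ = 1/√(0.00932·1e-07) = 3.276e+04 rad/s.
Step 3 — f₀ = ω₀/(2π) = 5213 Hz.
Step 4 — Series Q: Q = ω₀L/R = 3.276e+04·0.00932/3880 = 0.07868.

(a) f₀ = 5213 Hz  (b) Q = 0.07868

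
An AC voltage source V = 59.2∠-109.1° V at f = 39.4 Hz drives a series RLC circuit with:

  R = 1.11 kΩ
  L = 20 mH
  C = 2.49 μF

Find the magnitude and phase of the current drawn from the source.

Step 1 — Angular frequency: ω = 2π·f = 2π·39.4 = 247.6 rad/s.
Step 2 — Component impedances:
  R: Z = R = 1110 Ω
  L: Z = jωL = j·247.6·0.02 = 0 + j4.951 Ω
  C: Z = 1/(jωC) = -j/(ω·C) = 0 - j1622 Ω
Step 3 — Series combination: Z_total = R + L + C = 1110 - j1617 Ω = 1962∠-55.5° Ω.
Step 4 — Source phasor: V = 59.2∠-109.1° V = -19.37 - j55.94 V.
Step 5 — Ohm's law: I = V / Z_total = (-19.37 - j55.94) / (1110 - j1617) = 0.01793 - j0.02428 A.
Step 6 — Convert to polar: |I| = 0.03018 A, ∠I = -53.6°.

I = 0.03018∠-53.6° A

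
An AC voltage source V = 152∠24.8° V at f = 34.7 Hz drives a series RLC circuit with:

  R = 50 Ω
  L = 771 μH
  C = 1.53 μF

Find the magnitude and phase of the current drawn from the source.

Step 1 — Angular frequency: ω = 2π·f = 2π·34.7 = 218 rad/s.
Step 2 — Component impedances:
  R: Z = R = 50 Ω
  L: Z = jωL = j·218·0.000771 = 0 + j0.1681 Ω
  C: Z = 1/(jωC) = -j/(ω·C) = 0 - j2998 Ω
Step 3 — Series combination: Z_total = R + L + C = 50 - j2998 Ω = 2998∠-89.0° Ω.
Step 4 — Source phasor: V = 152∠24.8° V = 138 + j63.76 V.
Step 5 — Ohm's law: I = V / Z_total = (138 + j63.76) / (50 - j2998) = -0.0205 + j0.04637 A.
Step 6 — Convert to polar: |I| = 0.0507 A, ∠I = 113.8°.

I = 0.0507∠113.8° A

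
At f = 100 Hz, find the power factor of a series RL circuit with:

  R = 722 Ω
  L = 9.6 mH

Step 1 — Angular frequency: ω = 2π·f = 2π·100 = 628.3 rad/s.
Step 2 — Component impedances:
  R: Z = R = 722 Ω
  L: Z = jωL = j·628.3·0.0096 = 0 + j6.032 Ω
Step 3 — Series combination: Z_total = R + L = 722 + j6.032 Ω = 722∠0.5° Ω.
Step 4 — Power factor: PF = cos(φ) = Re(Z)/|Z| = 722/722 = 1.
Step 5 — Type: Im(Z) = 6.032 ⇒ lagging (phase φ = 0.5°).

PF = 1 (lagging, φ = 0.5°)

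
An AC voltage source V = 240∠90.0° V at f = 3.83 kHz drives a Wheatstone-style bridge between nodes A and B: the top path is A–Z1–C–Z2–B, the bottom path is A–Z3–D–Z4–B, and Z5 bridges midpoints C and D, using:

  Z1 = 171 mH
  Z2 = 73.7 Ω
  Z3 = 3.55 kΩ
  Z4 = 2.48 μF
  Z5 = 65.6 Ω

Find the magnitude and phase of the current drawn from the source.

Step 1 — Angular frequency: ω = 2π·f = 2π·3830 = 2.406e+04 rad/s.
Step 2 — Component impedances:
  Z1: Z = jωL = j·2.406e+04·0.171 = 0 + j4115 Ω
  Z2: Z = R = 73.7 Ω
  Z3: Z = R = 3550 Ω
  Z4: Z = 1/(jωC) = -j/(ω·C) = 0 - j16.76 Ω
  Z5: Z = R = 65.6 Ω
Step 3 — Bridge requires nodal analysis (the Z5 bridge couples midpoints C and D, so the two paths cannot be reduced to a simple series/parallel combination). Setting node B to ground and injecting 1 A at node A, the 3-node admittance system at A, C, D solves to V_A = Z_AB = 2040 + j1732 Ω = 2677∠40.3° Ω.
Step 4 — Source phasor: V = 240∠90.0° V = 0 + j240 V.
Step 5 — Ohm's law: I = V / Z_total = (0 + j240) / (2040 + j1732) = 0.05803 + j0.06835 A.
Step 6 — Convert to polar: |I| = 0.08967 A, ∠I = 49.7°.

I = 0.08967∠49.7° A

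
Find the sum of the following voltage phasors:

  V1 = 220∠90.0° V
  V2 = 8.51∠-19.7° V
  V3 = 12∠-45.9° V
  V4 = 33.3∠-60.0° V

Step 1 — Convert each phasor to rectangular form:
  V1 = 220·(cos(90.0°) + j·sin(90.0°)) = 0 + j220 V
  V2 = 8.51·(cos(-19.7°) + j·sin(-19.7°)) = 8.012 - j2.869 V
  V3 = 12·(cos(-45.9°) + j·sin(-45.9°)) = 8.351 - j8.618 V
  V4 = 33.3·(cos(-60.0°) + j·sin(-60.0°)) = 16.65 - j28.84 V
Step 2 — Sum components: V_total = 33.01 + j179.7 V.
Step 3 — Convert to polar: |V_total| = 182.7 V, ∠V_total = 79.6°.

V_total = 182.7∠79.6° V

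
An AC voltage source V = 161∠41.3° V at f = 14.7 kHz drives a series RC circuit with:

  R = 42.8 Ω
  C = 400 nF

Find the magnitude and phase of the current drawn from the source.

Step 1 — Angular frequency: ω = 2π·f = 2π·1.47e+04 = 9.236e+04 rad/s.
Step 2 — Component impedances:
  R: Z = R = 42.8 Ω
  C: Z = 1/(jωC) = -j/(ω·C) = 0 - j27.07 Ω
Step 3 — Series combination: Z_total = R + C = 42.8 - j27.07 Ω = 50.64∠-32.3° Ω.
Step 4 — Source phasor: V = 161∠41.3° V = 121 + j106.3 V.
Step 5 — Ohm's law: I = V / Z_total = (121 + j106.3) / (42.8 - j27.07) = 0.8971 + j3.05 A.
Step 6 — Convert to polar: |I| = 3.179 A, ∠I = 73.6°.

I = 3.179∠73.6° A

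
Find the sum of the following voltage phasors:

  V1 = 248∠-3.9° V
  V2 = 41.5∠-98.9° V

Step 1 — Convert each phasor to rectangular form:
  V1 = 248·(cos(-3.9°) + j·sin(-3.9°)) = 247.4 - j16.87 V
  V2 = 41.5·(cos(-98.9°) + j·sin(-98.9°)) = -6.42 - j41 V
Step 2 — Sum components: V_total = 241 - j57.87 V.
Step 3 — Convert to polar: |V_total| = 247.9 V, ∠V_total = -13.5°.

V_total = 247.9∠-13.5° V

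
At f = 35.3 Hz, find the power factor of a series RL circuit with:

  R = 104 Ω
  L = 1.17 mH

Step 1 — Angular frequency: ω = 2π·f = 2π·35.3 = 221.8 rad/s.
Step 2 — Component impedances:
  R: Z = R = 104 Ω
  L: Z = jωL = j·221.8·0.00117 = 0 + j0.2595 Ω
Step 3 — Series combination: Z_total = R + L = 104 + j0.2595 Ω = 104∠0.1° Ω.
Step 4 — Power factor: PF = cos(φ) = Re(Z)/|Z| = 104/104 = 1.
Step 5 — Type: Im(Z) = 0.2595 ⇒ lagging (phase φ = 0.1°).

PF = 1 (lagging, φ = 0.1°)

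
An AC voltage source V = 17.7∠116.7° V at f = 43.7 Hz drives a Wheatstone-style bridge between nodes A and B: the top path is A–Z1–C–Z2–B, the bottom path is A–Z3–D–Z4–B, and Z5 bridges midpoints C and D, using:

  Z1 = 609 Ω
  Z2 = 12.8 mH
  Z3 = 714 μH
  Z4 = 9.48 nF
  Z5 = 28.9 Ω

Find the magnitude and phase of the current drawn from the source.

Step 1 — Angular frequency: ω = 2π·f = 2π·43.7 = 274.6 rad/s.
Step 2 — Component impedances:
  Z1: Z = R = 609 Ω
  Z2: Z = jωL = j·274.6·0.0128 = 0 + j3.515 Ω
  Z3: Z = jωL = j·274.6·0.000714 = 0 + j0.196 Ω
  Z4: Z = 1/(jωC) = -j/(ω·C) = 0 - j3.842e+05 Ω
  Z5: Z = R = 28.9 Ω
Step 3 — Bridge requires nodal analysis (the Z5 bridge couples midpoints C and D, so the two paths cannot be reduced to a simple series/parallel combination). Setting node B to ground and injecting 1 A at node A, the 3-node admittance system at A, C, D solves to V_A = Z_AB = 27.59 + j3.691 Ω = 27.84∠7.6° Ω.
Step 4 — Source phasor: V = 17.7∠116.7° V = -7.953 + j15.81 V.
Step 5 — Ohm's law: I = V / Z_total = (-7.953 + j15.81) / (27.59 + j3.691) = -0.2078 + j0.6009 A.
Step 6 — Convert to polar: |I| = 0.6358 A, ∠I = 109.1°.

I = 0.6358∠109.1° A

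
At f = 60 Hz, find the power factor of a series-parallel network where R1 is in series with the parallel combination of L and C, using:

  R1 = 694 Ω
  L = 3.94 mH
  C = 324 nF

Step 1 — Angular frequency: ω = 2π·f = 2π·60 = 377 rad/s.
Step 2 — Component impedances:
  R1: Z = R = 694 Ω
  L: Z = jωL = j·377·0.00394 = 0 + j1.485 Ω
  C: Z = 1/(jωC) = -j/(ω·C) = 0 - j8187 Ω
Step 3 — Parallel branch: L || C = 1/(1/L + 1/C) = 0 + j1.486 Ω.
Step 4 — Series with R1: Z_total = R1 + (L || C) = 694 + j1.486 Ω = 694∠0.1° Ω.
Step 5 — Power factor: PF = cos(φ) = Re(Z)/|Z| = 694/694 = 1.
Step 6 — Type: Im(Z) = 1.486 ⇒ lagging (phase φ = 0.1°).

PF = 1 (lagging, φ = 0.1°)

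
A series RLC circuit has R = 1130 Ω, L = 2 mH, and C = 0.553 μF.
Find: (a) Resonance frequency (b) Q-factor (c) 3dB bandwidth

Step 1 — Resonance: ω₀ = 1/√(LC) = 1/√(0.002·5.53e-07) = 3.007e+04 rad/s.
Step 2 — f₀ = ω₀/(2π) = 4786 Hz.
Step 3 — Series Q: Q = ω₀L/R = 3.007e+04·0.002/1130 = 0.05322.
Step 4 — Bandwidth: Δω = ω₀/Q = 5.65e+05 rad/s; BW = Δω/(2π) = 8.992e+04 Hz.

(a) f₀ = 4786 Hz  (b) Q = 0.05322  (c) BW = 8.992e+04 Hz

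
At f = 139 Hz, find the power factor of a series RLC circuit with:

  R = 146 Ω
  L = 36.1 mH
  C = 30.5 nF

Step 1 — Angular frequency: ω = 2π·f = 2π·139 = 873.4 rad/s.
Step 2 — Component impedances:
  R: Z = R = 146 Ω
  L: Z = jωL = j·873.4·0.0361 = 0 + j31.53 Ω
  C: Z = 1/(jωC) = -j/(ω·C) = 0 - j3.754e+04 Ω
Step 3 — Series combination: Z_total = R + L + C = 146 - j3.751e+04 Ω = 3.751e+04∠-89.8° Ω.
Step 4 — Power factor: PF = cos(φ) = Re(Z)/|Z| = 146/3.751e+04 = 0.003892.
Step 5 — Type: Im(Z) = -3.751e+04 ⇒ leading (phase φ = -89.8°).

PF = 0.003892 (leading, φ = -89.8°)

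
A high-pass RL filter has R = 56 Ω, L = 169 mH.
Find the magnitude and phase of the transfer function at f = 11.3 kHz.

Step 1 — Angular frequency: ω = 2π·1.13e+04 = 7.1e+04 rad/s.
Step 2 — Transfer function: H(jω) = jωL/(R + jωL).
Step 3 — Numerator jωL = j·1.2e+04; denominator R + jωL = 56 + j1.2e+04.
Step 4 — H = 1 + j0.004667.
Step 5 — Magnitude: |H| = 1 (-0.0 dB); phase: φ = 0.3°.

|H| = 1 (-0.0 dB), φ = 0.3°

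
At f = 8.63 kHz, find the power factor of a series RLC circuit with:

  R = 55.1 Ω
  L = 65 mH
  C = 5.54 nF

Step 1 — Angular frequency: ω = 2π·f = 2π·8630 = 5.422e+04 rad/s.
Step 2 — Component impedances:
  R: Z = R = 55.1 Ω
  L: Z = jωL = j·5.422e+04·0.065 = 0 + j3525 Ω
  C: Z = 1/(jωC) = -j/(ω·C) = 0 - j3329 Ω
Step 3 — Series combination: Z_total = R + L + C = 55.1 + j195.7 Ω = 203.3∠74.3° Ω.
Step 4 — Power factor: PF = cos(φ) = Re(Z)/|Z| = 55.1/203.27 = 0.2711.
Step 5 — Type: Im(Z) = 195.7 ⇒ lagging (phase φ = 74.3°).

PF = 0.2711 (lagging, φ = 74.3°)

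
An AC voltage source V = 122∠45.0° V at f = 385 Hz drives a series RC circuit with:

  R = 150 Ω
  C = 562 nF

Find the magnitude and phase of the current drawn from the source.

Step 1 — Angular frequency: ω = 2π·f = 2π·385 = 2419 rad/s.
Step 2 — Component impedances:
  R: Z = R = 150 Ω
  C: Z = 1/(jωC) = -j/(ω·C) = 0 - j735.6 Ω
Step 3 — Series combination: Z_total = R + C = 150 - j735.6 Ω = 750.7∠-78.5° Ω.
Step 4 — Source phasor: V = 122∠45.0° V = 86.27 + j86.27 V.
Step 5 — Ohm's law: I = V / Z_total = (86.27 + j86.27) / (150 - j735.6) = -0.08964 + j0.1356 A.
Step 6 — Convert to polar: |I| = 0.1625 A, ∠I = 123.5°.

I = 0.1625∠123.5° A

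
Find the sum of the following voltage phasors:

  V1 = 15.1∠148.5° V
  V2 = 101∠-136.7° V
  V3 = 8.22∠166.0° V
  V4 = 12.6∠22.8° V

Step 1 — Convert each phasor to rectangular form:
  V1 = 15.1·(cos(148.5°) + j·sin(148.5°)) = -12.87 + j7.89 V
  V2 = 101·(cos(-136.7°) + j·sin(-136.7°)) = -73.51 - j69.27 V
  V3 = 8.22·(cos(166.0°) + j·sin(166.0°)) = -7.976 + j1.989 V
  V4 = 12.6·(cos(22.8°) + j·sin(22.8°)) = 11.62 + j4.883 V
Step 2 — Sum components: V_total = -82.74 - j54.51 V.
Step 3 — Convert to polar: |V_total| = 99.08 V, ∠V_total = -146.6°.

V_total = 99.08∠-146.6° V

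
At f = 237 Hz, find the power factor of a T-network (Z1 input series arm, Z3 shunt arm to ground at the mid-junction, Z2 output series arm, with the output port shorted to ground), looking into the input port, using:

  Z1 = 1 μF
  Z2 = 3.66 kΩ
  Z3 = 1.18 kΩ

Step 1 — Angular frequency: ω = 2π·f = 2π·237 = 1489 rad/s.
Step 2 — Component impedances:
  Z1: Z = 1/(jωC) = -j/(ω·C) = 0 - j671.5 Ω
  Z2: Z = R = 3660 Ω
  Z3: Z = R = 1180 Ω
Step 3 — With the output port shorted to ground, the output series arm Z2 runs from the junction to ground; the shunt arm Z3 also runs from the junction to ground. They appear in parallel: Z3 || Z2 = 892.3 Ω.
Step 4 — Series with input arm Z1: Z_in = Z1 + (Z3 || Z2) = 892.3 - j671.5 Ω = 1117∠-37.0° Ω.
Step 5 — Power factor: PF = cos(φ) = Re(Z)/|Z| = 892.31/1116.8 = 0.799.
Step 6 — Type: Im(Z) = -671.5 ⇒ leading (phase φ = -37.0°).

PF = 0.799 (leading, φ = -37.0°)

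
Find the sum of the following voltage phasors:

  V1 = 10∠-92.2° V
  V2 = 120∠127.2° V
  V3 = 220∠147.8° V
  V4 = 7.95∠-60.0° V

Step 1 — Convert each phasor to rectangular form:
  V1 = 10·(cos(-92.2°) + j·sin(-92.2°)) = -0.3839 - j9.993 V
  V2 = 120·(cos(127.2°) + j·sin(127.2°)) = -72.55 + j95.58 V
  V3 = 220·(cos(147.8°) + j·sin(147.8°)) = -186.2 + j117.2 V
  V4 = 7.95·(cos(-60.0°) + j·sin(-60.0°)) = 3.975 - j6.885 V
Step 2 — Sum components: V_total = -255.1 + j195.9 V.
Step 3 — Convert to polar: |V_total| = 321.7 V, ∠V_total = 142.5°.

V_total = 321.7∠142.5° V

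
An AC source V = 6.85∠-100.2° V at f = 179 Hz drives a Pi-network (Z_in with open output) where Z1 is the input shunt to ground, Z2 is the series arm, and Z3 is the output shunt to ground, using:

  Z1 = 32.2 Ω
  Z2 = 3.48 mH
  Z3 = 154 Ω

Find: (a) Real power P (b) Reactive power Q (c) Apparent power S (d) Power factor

Step 1 — Angular frequency: ω = 2π·f = 2π·179 = 1125 rad/s.
Step 2 — Component impedances:
  Z1: Z = R = 32.2 Ω
  Z2: Z = jωL = j·1125·0.00348 = 0 + j3.914 Ω
  Z3: Z = R = 154 Ω
Step 3 — With open output, the series arm Z2 and the output shunt Z3 appear in series to ground: Z2 + Z3 = 154 + j3.914 Ω.
Step 4 — Parallel with input shunt Z1: Z_in = Z1 || (Z2 + Z3) = 26.63 + j0.117 Ω = 26.63∠0.3° Ω.
Step 5 — Source phasor: V = 6.85∠-100.2° V = -1.213 - j6.742 V.
Step 6 — Current: I = V / Z = -0.04666 - j0.2529 A = 0.2572∠-100.5° A.
Step 7 — Complex power: S = V·I* = 1.762 + j0.007739 VA.
Step 8 — Real power: P = Re(S) = 1.762 W.
Step 9 — Reactive power: Q = Im(S) = 0.007739 VAR.
Step 10 — Apparent power: |S| = 1.762 VA.
Step 11 — Power factor: PF = P/|S| = 1 (lagging).

(a) P = 1.762 W  (b) Q = 0.007739 VAR  (c) S = 1.762 VA  (d) PF = 1 (lagging)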